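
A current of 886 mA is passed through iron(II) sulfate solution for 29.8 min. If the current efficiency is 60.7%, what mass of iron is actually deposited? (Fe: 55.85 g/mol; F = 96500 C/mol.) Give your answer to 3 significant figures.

Q = 0.886 × 1788 = 1584 C
n(e⁻) = 1584 / 96500 = 0.01641 mol
Fe²⁺ + 2e⁻ → Fe, so theoretical m(Fe) = 0.008205 × 55.85 = 0.4582 g
Actual mass = 60.7% × 0.4582 = 0.278 g

0.278 g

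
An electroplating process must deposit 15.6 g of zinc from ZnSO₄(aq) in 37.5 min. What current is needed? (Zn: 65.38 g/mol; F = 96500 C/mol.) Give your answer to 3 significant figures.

n(Zn) = 15.6 / 65.38 = 0.2386 mol
Zn²⁺ + 2e⁻ → Zn, so n(e⁻) = 2 × 0.2386 = 0.4772 mol
Q = 0.4772 × 96500 = 46050 C
I = Q / t = 46050 / 2250 s = 20.5 A

20.5 A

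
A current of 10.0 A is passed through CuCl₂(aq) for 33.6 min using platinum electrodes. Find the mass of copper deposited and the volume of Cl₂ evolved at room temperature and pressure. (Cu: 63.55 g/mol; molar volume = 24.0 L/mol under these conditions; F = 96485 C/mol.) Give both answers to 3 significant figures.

6.64 g Cu; 2.51 L Cl₂

Q = 10.0 × 2016 = 20160 C; n(e⁻) = 20160 / 96485 = 0.2089 mol
Cathode: Cu²⁺ + 2e⁻ → Cu → n(Cu) = 0.2089/2 = 0.1045 mol → 6.64 g
Anode: 2Cl⁻ → Cl₂ + 2e⁻ → n(Cl₂) = 0.2089/2 = 0.1045 mol → 2.51 L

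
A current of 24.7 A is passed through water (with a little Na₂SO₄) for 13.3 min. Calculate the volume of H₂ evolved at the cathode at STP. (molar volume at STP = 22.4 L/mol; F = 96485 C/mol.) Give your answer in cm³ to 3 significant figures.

2290 cm³

Charge passed = 24.7 × 798 = 19710 C
n(e⁻) = 19710 / 96485 = 0.2043 mol
2H⁺ + 2e⁻ → H₂, so n(H₂) = 0.2043 / 2 = 0.1022 mol
V = 0.1022 × 22.4 = 2.289 L
= 2290 cm³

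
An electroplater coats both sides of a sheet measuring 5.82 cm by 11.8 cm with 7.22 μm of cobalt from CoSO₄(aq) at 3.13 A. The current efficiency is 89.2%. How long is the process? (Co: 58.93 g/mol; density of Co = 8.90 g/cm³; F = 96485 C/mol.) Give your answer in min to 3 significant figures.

17.3 min

Plated area = 2 × 5.82 × 11.8 = 137.4 cm²
Volume = 137.4 × 7.22×10⁻⁴ cm = 0.09920 cm³
m(Co) = 0.09920 × 8.90 = 0.8829 g
n(Co) = 0.8829 / 58.93 = 0.01498 mol; n(e⁻) = 2 × 0.01498 = 0.02996 mol
Q = 0.02996 × 96485 / 0.892 = 3241 C
t = 3241 / 3.13 = 1035 s = 17.3 min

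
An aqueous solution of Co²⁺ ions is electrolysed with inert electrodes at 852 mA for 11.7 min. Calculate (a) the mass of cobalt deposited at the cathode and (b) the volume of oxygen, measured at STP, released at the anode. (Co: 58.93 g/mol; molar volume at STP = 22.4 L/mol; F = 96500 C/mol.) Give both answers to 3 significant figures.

0.183 g Co; 0.0347 L O₂

Q = 0.852 × 702 = 598.1 C; n(e⁻) = 598.1 / 96500 = 0.006198 mol
Cathode: Co²⁺ + 2e⁻ → Co → n(Co) = 0.006198/2 = 0.003099 mol → 0.183 g
Anode: 2H₂O → O₂ + 4H⁺ + 4e⁻ → n(O₂) = 0.006198/4 = 0.001550 mol → 0.0347 L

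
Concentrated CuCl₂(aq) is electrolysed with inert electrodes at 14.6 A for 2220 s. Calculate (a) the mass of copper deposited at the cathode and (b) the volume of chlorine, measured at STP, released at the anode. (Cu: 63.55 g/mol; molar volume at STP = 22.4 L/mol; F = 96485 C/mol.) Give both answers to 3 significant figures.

10.7 g Cu; 3.76 L Cl₂

Q = 14.6 × 2220 = 32410 C; n(e⁻) = 32410 / 96485 = 0.3359 mol
Cathode: Cu²⁺ + 2e⁻ → Cu → n(Cu) = 0.3359/2 = 0.1680 mol → 10.7 g
Anode: 2Cl⁻ → Cl₂ + 2e⁻ → n(Cl₂) = 0.3359/2 = 0.1680 mol → 3.76 L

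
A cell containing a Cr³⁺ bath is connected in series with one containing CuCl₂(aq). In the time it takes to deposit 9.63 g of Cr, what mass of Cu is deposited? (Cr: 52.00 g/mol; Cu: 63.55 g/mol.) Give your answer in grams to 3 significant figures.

n(Cr) = 9.63 / 52.00 = 0.1852 mol
Cr³⁺ + 3e⁻ → Cr, so n(e⁻) = 3 × 0.1852 = 0.5556 mol
In series, the same 0.5556 mol of electrons flows through the second cell.
Cu²⁺ + 2e⁻ → Cu, so n(Cu) = 0.5556 / 2 = 0.2778 mol
m(Cu) = 0.2778 × 63.55 = 17.7 g

17.7 g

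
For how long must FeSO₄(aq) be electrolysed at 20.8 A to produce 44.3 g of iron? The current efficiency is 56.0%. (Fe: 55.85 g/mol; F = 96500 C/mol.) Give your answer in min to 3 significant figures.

219 min

n(Fe) = 44.3 / 55.85 = 0.7932 mol
Fe²⁺ + 2e⁻ → Fe, so n(e⁻) = 2 × 0.7932 = 1.586 mol
Q = 1.586 × 96500 / 0.560 = 2.733×10^5 C
t = Q / I = 2.733×10^5 / 20.8 = 13140 s = 219 min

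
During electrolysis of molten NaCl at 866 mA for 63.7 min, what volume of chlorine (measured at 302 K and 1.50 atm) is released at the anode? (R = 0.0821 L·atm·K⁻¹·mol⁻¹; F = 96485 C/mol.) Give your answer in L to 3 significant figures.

Q = It = 0.866 × 3822 = 3310 C
Moles of electrons = 3310 / 96485 = 0.03431 mol
2Cl⁻ → Cl₂ + 2e⁻, so n(Cl₂) = 0.03431 / 2 = 0.01716 mol
V = nRT/P = 0.01716 × 0.0821 × 302 / 1.50 = 0.2836 L

0.284 L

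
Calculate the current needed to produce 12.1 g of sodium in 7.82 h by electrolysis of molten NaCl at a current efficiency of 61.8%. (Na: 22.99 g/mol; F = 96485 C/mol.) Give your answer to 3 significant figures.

2.92 A

n(Na) = 12.1 / 22.99 = 0.5263 mol
Na⁺ + e⁻ → Na, so n(e⁻) = 0.5263 mol
Q = 0.5263 × 96485 / 0.618 = 82170 C
I = Q / t = 82170 / 28152 s = 2.92 A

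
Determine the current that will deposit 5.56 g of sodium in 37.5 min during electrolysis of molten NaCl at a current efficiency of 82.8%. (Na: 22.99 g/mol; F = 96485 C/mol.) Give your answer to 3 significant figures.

n(Na) = 5.56 / 22.99 = 0.2418 mol
Na⁺ + e⁻ → Na, so n(e⁻) = 0.2418 mol
Q = 0.2418 × 96485 / 0.828 = 28180 C
I = Q / t = 28180 / 2250 s = 12.5 A

12.5 A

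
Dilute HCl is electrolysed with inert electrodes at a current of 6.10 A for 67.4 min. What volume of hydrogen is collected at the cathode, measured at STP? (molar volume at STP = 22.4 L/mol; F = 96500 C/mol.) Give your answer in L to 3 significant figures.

Q = 6.10 A × 4044 s = 24670 C
Moles of electrons = 24670 / 96500 = 0.2556 mol
2H⁺ + 2e⁻ → H₂, so n(H₂) = 0.2556 / 2 = 0.1278 mol
V = 0.1278 × 22.4 = 2.863 L

2.86 L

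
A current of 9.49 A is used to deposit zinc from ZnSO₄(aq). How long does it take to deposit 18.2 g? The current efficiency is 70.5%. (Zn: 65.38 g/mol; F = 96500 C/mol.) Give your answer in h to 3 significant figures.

n(Zn) = 18.2 / 65.38 = 0.2784 mol
Zn²⁺ + 2e⁻ → Zn, so n(e⁻) = 2 × 0.2784 = 0.5568 mol
Q = 0.5568 × 96500 / 0.705 = 76210 C
t = Q / I = 76210 / 9.49 = 8031 s = 2.23 h

2.23 h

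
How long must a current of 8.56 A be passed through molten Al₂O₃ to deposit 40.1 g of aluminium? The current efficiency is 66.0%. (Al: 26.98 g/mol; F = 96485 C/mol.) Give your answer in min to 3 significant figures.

1270 min

n(Al) = 40.1 / 26.98 = 1.486 mol
Al³⁺ + 3e⁻ → Al, so n(e⁻) = 3 × 1.486 = 4.458 mol
Q = 4.458 × 96485 / 0.660 = 6.517×10^5 C
t = Q / I = 6.517×10^5 / 8.56 = 76130 s = 1270 min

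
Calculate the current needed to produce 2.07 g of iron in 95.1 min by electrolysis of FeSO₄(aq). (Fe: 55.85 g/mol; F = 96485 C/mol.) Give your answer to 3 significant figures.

1.25 A

n(Fe) = 2.07 / 55.85 = 0.03706 mol
Fe²⁺ + 2e⁻ → Fe, so n(e⁻) = 2 × 0.03706 = 0.07412 mol
Q = 0.07412 × 96485 = 7151 C
I = Q / t = 7151 / 5706 s = 1.25 A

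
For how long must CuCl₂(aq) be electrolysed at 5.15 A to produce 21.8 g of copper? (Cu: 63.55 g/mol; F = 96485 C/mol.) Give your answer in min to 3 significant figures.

214 min

n(Cu) = 21.8 / 63.55 = 0.3430 mol
Cu²⁺ + 2e⁻ → Cu, so n(e⁻) = 2 × 0.3430 = 0.6860 mol
Q = 0.6860 × 96485 = 66190 C
t = Q / I = 66190 / 5.15 = 12850 s = 214 min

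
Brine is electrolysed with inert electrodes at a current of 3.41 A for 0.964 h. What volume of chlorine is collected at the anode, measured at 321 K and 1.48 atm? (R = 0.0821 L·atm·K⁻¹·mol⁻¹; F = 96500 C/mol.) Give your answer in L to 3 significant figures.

1.09 L

Charge passed = 3.41 × 3470.4 = 11830 C
n(e⁻) = Q/F = 11830/96500 = 0.1226 mol
2Cl⁻ → Cl₂ + 2e⁻, so n(Cl₂) = 0.1226 / 2 = 0.06130 mol
V = nRT/P = 0.06130 × 0.0821 × 321 / 1.48 = 1.092 L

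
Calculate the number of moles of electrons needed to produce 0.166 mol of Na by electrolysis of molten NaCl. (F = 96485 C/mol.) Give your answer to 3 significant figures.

Na⁺ + e⁻ → Na, so n(e⁻) = 1 × 0.166 = 0.1660 mol

0.166 mol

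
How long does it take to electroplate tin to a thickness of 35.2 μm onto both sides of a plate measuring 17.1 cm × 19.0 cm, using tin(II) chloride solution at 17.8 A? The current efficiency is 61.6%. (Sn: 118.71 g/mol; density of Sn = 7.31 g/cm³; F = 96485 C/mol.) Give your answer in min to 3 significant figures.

41.3 min

Plated area = 2 × 17.1 × 19.0 = 649.8 cm²
Volume = 649.8 × 35.2×10⁻⁴ cm = 2.287 cm³
m(Sn) = 2.287 × 7.31 = 16.72 g
n(Sn) = 16.72 / 118.71 = 0.1408 mol; n(e⁻) = 2 × 0.1408 = 0.2816 mol
Q = 0.2816 × 96485 / 0.616 = 44110 C
t = 44110 / 17.8 = 2478 s = 41.3 min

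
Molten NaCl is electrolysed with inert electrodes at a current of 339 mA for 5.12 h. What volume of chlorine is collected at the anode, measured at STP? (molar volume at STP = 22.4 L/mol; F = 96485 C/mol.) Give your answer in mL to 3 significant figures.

725 mL

Charge passed = 0.339 × 18432 = 6248 C
n(e⁻) = Q/F = 6248/96485 = 0.06476 mol
2Cl⁻ → Cl₂ + 2e⁻, so n(Cl₂) = 0.06476 / 2 = 0.03238 mol
V = 0.03238 × 22.4 = 0.7253 L
= 725 mL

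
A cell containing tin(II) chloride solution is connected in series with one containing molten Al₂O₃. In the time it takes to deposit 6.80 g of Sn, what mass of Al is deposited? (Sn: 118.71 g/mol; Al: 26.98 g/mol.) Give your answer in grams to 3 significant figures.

n(Sn) = 6.80 / 118.71 = 0.05728 mol
Sn²⁺ + 2e⁻ → Sn, so n(e⁻) = 2 × 0.05728 = 0.1146 mol
Since the cells are in series, n(e⁻) in the Al cell is also 0.1146 mol.
Al³⁺ + 3e⁻ → Al, so n(Al) = 0.1146 / 3 = 0.03820 mol
m(Al) = 0.03820 × 26.98 = 1.03 g

1.03 g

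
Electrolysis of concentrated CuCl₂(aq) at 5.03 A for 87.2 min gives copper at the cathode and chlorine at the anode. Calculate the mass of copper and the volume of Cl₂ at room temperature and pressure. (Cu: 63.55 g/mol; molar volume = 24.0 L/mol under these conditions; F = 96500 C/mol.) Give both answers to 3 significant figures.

8.67 g Cu; 3.27 L Cl₂

Q = 5.03 × 5232 = 26320 C; n(e⁻) = 26320 / 96500 = 0.2727 mol
Cathode: Cu²⁺ + 2e⁻ → Cu → n(Cu) = 0.2727/2 = 0.1364 mol → 8.67 g
Anode: 2Cl⁻ → Cl₂ + 2e⁻ → n(Cl₂) = 0.2727/2 = 0.1364 mol → 3.27 L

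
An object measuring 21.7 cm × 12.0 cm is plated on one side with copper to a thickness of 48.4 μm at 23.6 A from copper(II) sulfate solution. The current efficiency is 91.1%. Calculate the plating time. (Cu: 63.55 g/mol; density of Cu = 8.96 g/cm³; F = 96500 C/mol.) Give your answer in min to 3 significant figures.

Plated area = 21.7 × 12.0 = 260.4 cm²
Volume = 260.4 × 48.4×10⁻⁴ cm = 1.260 cm³
m(Cu) = 1.260 × 8.96 = 11.29 g
n(Cu) = 11.29 / 63.55 = 0.1777 mol; n(e⁻) = 2 × 0.1777 = 0.3554 mol
Q = 0.3554 × 96500 / 0.911 = 37650 C
t = 37650 / 23.6 = 1595 s = 26.6 min

26.6 min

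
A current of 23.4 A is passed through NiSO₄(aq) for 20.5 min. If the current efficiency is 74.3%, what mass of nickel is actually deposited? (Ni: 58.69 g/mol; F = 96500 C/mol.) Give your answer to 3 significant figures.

Q = 23.4 × 1230 = 28780 C
n(e⁻) = 28780 / 96500 = 0.2982 mol
Ni²⁺ + 2e⁻ → Ni, so theoretical m(Ni) = 0.1491 × 58.69 = 8.751 g
Actual mass = 74.3% × 8.751 = 6.50 g

6.50 g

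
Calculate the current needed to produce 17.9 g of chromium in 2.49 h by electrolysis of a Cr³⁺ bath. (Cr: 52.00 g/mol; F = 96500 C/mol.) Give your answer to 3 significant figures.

n(Cr) = 17.9 / 52.00 = 0.3442 mol
Cr³⁺ + 3e⁻ → Cr, so n(e⁻) = 3 × 0.3442 = 1.033 mol
Q = 1.033 × 96500 = 99680 C
I = Q / t = 99680 / 8964 s = 11.1 A

11.1 A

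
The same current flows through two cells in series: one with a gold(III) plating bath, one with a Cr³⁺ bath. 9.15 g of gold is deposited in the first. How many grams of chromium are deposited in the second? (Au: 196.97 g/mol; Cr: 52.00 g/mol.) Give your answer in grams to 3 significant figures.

n(Au) = 9.15 / 196.97 = 0.04645 mol
Au³⁺ + 3e⁻ → Au, so n(e⁻) = 3 × 0.04645 = 0.1394 mol
Since the cells are in series, n(e⁻) in the Cr cell is also 0.1394 mol.
Cr³⁺ + 3e⁻ → Cr, so n(Cr) = 0.1394 / 3 = 0.04647 mol
m(Cr) = 0.04647 × 52.00 = 2.42 g

2.42 g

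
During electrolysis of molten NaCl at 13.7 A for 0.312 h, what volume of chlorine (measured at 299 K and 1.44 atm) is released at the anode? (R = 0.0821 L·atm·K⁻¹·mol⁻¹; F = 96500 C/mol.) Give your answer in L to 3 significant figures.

1.36 L

Q = It = 13.7 × 1123.2 = 15390 C
Moles of electrons = 15390 / 96500 = 0.1595 mol
2Cl⁻ → Cl₂ + 2e⁻, so n(Cl₂) = 0.1595 / 2 = 0.07975 mol
V = nRT/P = 0.07975 × 0.0821 × 299 / 1.44 = 1.360 L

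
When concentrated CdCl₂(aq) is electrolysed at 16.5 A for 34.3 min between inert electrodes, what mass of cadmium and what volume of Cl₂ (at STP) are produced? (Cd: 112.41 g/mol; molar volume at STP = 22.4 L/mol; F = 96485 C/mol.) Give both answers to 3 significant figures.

19.8 g Cd; 3.94 L Cl₂

Q = 16.5 × 2058 = 33960 C; n(e⁻) = 33960 / 96485 = 0.3520 mol
Cathode: Cd²⁺ + 2e⁻ → Cd → n(Cd) = 0.3520/2 = 0.1760 mol → 19.8 g
Anode: 2Cl⁻ → Cl₂ + 2e⁻ → n(Cl₂) = 0.3520/2 = 0.1760 mol → 3.94 L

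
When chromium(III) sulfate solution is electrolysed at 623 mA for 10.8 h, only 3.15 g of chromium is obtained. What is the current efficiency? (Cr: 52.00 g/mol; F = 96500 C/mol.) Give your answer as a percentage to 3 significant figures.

Q = 0.623 × 38880 = 24220 C
n(e⁻) = 24220 / 96500 = 0.2510 mol
Cr³⁺ + 3e⁻ → Cr, so theoretical n(Cr) = 0.08367 mol → 4.351 g
Efficiency = 3.15 / 4.351 = 0.7240 = 72.4%

72.4%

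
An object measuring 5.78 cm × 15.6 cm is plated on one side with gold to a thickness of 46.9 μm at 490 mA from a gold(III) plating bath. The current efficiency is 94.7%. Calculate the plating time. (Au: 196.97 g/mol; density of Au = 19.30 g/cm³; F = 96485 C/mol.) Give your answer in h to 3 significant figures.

Plated area = 5.78 × 15.6 = 90.17 cm²
Volume = 90.17 × 46.9×10⁻⁴ cm = 0.4229 cm³
m(Au) = 0.4229 × 19.30 = 8.162 g
n(Au) = 8.162 / 196.97 = 0.04144 mol; n(e⁻) = 3 × 0.04144 = 0.1243 mol
Q = 0.1243 × 96485 / 0.947 = 12660 C
t = 12660 / 0.490 = 25840 s = 7.18 h

7.18 h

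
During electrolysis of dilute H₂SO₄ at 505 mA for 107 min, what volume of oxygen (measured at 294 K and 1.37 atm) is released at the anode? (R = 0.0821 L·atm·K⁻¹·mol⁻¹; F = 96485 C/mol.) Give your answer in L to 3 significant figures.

Q = 0.505 A × 6420 s = 3242 C
n(e⁻) = Q/F = 3242/96485 = 0.03360 mol
2H₂O → O₂ + 4H⁺ + 4e⁻, so n(O₂) = 0.03360 / 4 = 0.008400 mol
V = nRT/P = 0.008400 × 0.0821 × 294 / 1.37 = 0.1480 L

0.148 L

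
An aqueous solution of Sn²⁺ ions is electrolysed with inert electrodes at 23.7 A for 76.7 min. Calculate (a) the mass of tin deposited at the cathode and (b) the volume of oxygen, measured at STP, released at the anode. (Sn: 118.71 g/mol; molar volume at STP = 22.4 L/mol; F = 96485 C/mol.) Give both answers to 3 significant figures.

67.1 g Sn; 6.33 L O₂

Q = 23.7 × 4602 = 1.091×10^5 C; n(e⁻) = 1.091×10^5 / 96485 = 1.131 mol
Cathode: Sn²⁺ + 2e⁻ → Sn → n(Sn) = 1.131/2 = 0.5655 mol → 67.1 g
Anode: 2H₂O → O₂ + 4H⁺ + 4e⁻ → n(O₂) = 1.131/4 = 0.2828 mol → 6.33 L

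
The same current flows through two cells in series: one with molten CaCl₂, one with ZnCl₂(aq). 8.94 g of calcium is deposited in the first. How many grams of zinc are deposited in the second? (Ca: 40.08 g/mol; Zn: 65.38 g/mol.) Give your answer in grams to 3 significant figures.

14.6 g

n(Ca) = 8.94 / 40.08 = 0.2231 mol
Ca²⁺ + 2e⁻ → Ca, so n(e⁻) = 2 × 0.2231 = 0.4462 mol
Since the cells are in series, n(e⁻) in the Zn cell is also 0.4462 mol.
Zn²⁺ + 2e⁻ → Zn, so n(Zn) = 0.4462 / 2 = 0.2231 mol
m(Zn) = 0.2231 × 65.38 = 14.6 g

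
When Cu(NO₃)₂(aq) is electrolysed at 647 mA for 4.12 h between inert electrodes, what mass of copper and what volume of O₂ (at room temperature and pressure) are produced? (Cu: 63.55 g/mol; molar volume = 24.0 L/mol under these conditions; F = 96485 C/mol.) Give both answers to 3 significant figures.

3.16 g Cu; 0.597 L O₂

Q = 0.647 × 14832 = 9596 C; n(e⁻) = 9596 / 96485 = 0.09946 mol
Cathode: Cu²⁺ + 2e⁻ → Cu → n(Cu) = 0.09946/2 = 0.04973 mol → 3.16 g
Anode: 2H₂O → O₂ + 4H⁺ + 4e⁻ → n(O₂) = 0.09946/4 = 0.02487 mol → 0.597 L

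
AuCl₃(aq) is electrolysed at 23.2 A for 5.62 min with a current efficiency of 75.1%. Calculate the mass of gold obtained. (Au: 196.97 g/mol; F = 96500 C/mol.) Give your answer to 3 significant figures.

4.00 g

Q = 23.2 × 337.2 = 7823 C
n(e⁻) = 7823 / 96500 = 0.08107 mol
Au³⁺ + 3e⁻ → Au, so theoretical m(Au) = 0.02702 × 196.97 = 5.322 g
Actual mass = 75.1% × 5.322 = 4.00 g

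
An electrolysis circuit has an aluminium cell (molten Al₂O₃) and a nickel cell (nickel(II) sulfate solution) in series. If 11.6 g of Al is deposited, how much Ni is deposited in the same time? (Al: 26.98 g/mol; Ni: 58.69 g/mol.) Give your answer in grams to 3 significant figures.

n(Al) = 11.6 / 26.98 = 0.4299 mol
Al³⁺ + 3e⁻ → Al, so n(e⁻) = 3 × 0.4299 = 1.290 mol
Same current for the same time ⇒ same n(e⁻) = 1.290 mol in both cells.
Ni²⁺ + 2e⁻ → Ni, so n(Ni) = 1.290 / 2 = 0.6450 mol
m(Ni) = 0.6450 × 58.69 = 37.9 g

37.9 g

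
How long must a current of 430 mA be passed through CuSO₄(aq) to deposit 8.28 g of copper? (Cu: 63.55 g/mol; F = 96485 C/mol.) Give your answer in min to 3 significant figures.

975 min

n(Cu) = 8.28 / 63.55 = 0.1303 mol
Cu²⁺ + 2e⁻ → Cu, so n(e⁻) = 2 × 0.1303 = 0.2606 mol
Q = 0.2606 × 96485 = 25140 C
t = Q / I = 25140 / 0.430 = 58470 s = 975 min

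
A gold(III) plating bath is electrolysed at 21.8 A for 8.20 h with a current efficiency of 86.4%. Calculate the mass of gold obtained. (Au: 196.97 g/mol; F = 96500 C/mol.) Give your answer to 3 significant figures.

Q = 21.8 × 29520 = 6.435×10^5 C
n(e⁻) = 6.435×10^5 / 96500 = 6.668 mol
Au³⁺ + 3e⁻ → Au, so theoretical m(Au) = 2.223 × 196.97 = 437.9 g
Actual mass = 86.4% × 437.9 = 378 g

378 g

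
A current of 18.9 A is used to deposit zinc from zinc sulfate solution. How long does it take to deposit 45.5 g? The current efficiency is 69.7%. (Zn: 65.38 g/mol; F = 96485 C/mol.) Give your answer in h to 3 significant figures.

n(Zn) = 45.5 / 65.38 = 0.6959 mol
Zn²⁺ + 2e⁻ → Zn, so n(e⁻) = 2 × 0.6959 = 1.392 mol
Q = 1.392 × 96485 / 0.697 = 1.927×10^5 C
t = Q / I = 1.927×10^5 / 18.9 = 10200 s = 2.83 h

2.83 h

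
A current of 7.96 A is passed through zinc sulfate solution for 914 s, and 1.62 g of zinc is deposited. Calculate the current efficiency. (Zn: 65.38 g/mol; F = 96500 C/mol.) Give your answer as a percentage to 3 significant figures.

Q = 7.96 × 914 = 7275 C
n(e⁻) = 7275 / 96500 = 0.07539 mol
Zn²⁺ + 2e⁻ → Zn, so theoretical n(Zn) = 0.03770 mol → 2.465 g
Efficiency = 1.62 / 2.465 = 0.6572 = 65.7%

65.7%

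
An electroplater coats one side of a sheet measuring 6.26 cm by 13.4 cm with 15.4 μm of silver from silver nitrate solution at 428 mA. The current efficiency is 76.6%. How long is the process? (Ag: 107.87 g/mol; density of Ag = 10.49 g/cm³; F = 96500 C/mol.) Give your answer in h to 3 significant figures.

1.03 h

Plated area = 6.26 × 13.4 = 83.88 cm²
Volume = 83.88 × 15.4×10⁻⁴ cm = 0.1292 cm³
m(Ag) = 0.1292 × 10.49 = 1.355 g
n(Ag) = 1.355 / 107.87 = 0.01256 mol; n(e⁻) = 0.01256 mol
Q = 0.01256 × 96500 / 0.766 = 1582 C
t = 1582 / 0.428 = 3696 s = 1.03 h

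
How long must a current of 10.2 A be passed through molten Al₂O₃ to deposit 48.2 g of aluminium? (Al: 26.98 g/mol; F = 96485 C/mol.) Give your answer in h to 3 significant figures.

14.1 h

n(Al) = 48.2 / 26.98 = 1.787 mol
Al³⁺ + 3e⁻ → Al, so n(e⁻) = 3 × 1.787 = 5.361 mol
Q = 5.361 × 96485 = 5.173×10^5 C
t = Q / I = 5.173×10^5 / 10.2 = 50720 s = 14.1 h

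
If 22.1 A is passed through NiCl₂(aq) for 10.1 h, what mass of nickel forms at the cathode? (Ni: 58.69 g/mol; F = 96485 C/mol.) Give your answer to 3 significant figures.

244 g

Charge passed = 22.1 × 36360 = 8.036×10^5 C
Moles of electrons = 8.036×10^5 / 96485 = 8.329 mol
Ni²⁺ + 2e⁻ → Ni, so n(Ni) = 8.329 / 2 = 4.165 mol
m = 4.165 × 58.69 = 244 g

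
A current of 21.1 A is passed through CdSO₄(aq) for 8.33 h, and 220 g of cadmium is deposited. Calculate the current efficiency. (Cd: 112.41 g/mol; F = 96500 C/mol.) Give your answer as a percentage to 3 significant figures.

59.7%

Q = 21.1 × 29988 = 6.327×10^5 C
n(e⁻) = 6.327×10^5 / 96500 = 6.556 mol
Cd²⁺ + 2e⁻ → Cd, so theoretical n(Cd) = 3.278 mol → 368.5 g
Efficiency = 220 / 368.5 = 0.5970 = 59.7%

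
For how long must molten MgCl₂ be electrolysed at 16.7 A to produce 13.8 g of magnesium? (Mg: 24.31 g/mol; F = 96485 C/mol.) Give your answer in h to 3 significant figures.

n(Mg) = 13.8 / 24.31 = 0.5677 mol
Mg²⁺ + 2e⁻ → Mg, so n(e⁻) = 2 × 0.5677 = 1.135 mol
Q = 1.135 × 96485 = 1.095×10^5 C
t = Q / I = 1.095×10^5 / 16.7 = 6557 s = 1.82 h

1.82 h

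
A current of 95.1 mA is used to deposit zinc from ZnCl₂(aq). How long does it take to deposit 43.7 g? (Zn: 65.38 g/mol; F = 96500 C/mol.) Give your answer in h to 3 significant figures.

n(Zn) = 43.7 / 65.38 = 0.6684 mol
Zn²⁺ + 2e⁻ → Zn, so n(e⁻) = 2 × 0.6684 = 1.337 mol
Q = 1.337 × 96500 = 1.290×10^5 C
t = Q / I = 1.290×10^5 / 0.0951 = 1.356×10^6 s = 377 h

377 h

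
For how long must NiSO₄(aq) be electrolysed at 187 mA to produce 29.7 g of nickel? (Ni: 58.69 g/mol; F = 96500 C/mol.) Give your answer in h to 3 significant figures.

145 h

n(Ni) = 29.7 / 58.69 = 0.5060 mol
Ni²⁺ + 2e⁻ → Ni, so n(e⁻) = 2 × 0.5060 = 1.012 mol
Q = 1.012 × 96500 = 97660 C
t = Q / I = 97660 / 0.187 = 5.222×10^5 s = 145 h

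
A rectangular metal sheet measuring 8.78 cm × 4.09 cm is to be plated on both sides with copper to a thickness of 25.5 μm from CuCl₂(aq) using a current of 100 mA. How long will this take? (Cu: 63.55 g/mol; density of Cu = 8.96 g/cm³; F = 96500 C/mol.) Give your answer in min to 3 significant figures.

Plated area = 2 × 8.78 × 4.09 = 71.82 cm²
Volume = 71.82 × 25.5×10⁻⁴ cm = 0.1831 cm³
m(Cu) = 0.1831 × 8.96 = 1.641 g
n(Cu) = 1.641 / 63.55 = 0.02582 mol; n(e⁻) = 2 × 0.02582 = 0.05164 mol
Q = 0.05164 × 96500 = 4983 C
t = 4983 / 0.100 = 49830 s = 831 min

831 min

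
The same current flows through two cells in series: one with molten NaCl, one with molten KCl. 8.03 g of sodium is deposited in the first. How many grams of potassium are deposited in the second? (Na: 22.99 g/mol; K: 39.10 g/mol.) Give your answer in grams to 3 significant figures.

13.7 g

n(Na) = 8.03 / 22.99 = 0.3493 mol
Na⁺ + e⁻ → Na, so n(e⁻) = 0.3493 mol
Same current for the same time ⇒ same n(e⁻) = 0.3493 mol in both cells.
K⁺ + e⁻ → K, so n(K) = 0.3493 mol
m(K) = 0.3493 × 39.10 = 13.7 g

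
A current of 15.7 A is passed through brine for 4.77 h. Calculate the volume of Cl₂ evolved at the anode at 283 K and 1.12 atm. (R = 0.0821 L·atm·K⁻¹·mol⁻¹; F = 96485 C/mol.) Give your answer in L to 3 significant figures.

29.0 L

Q = It = 15.7 × 17172 = 2.696×10^5 C
n(e⁻) = 2.696×10^5 / 96485 = 2.794 mol
2Cl⁻ → Cl₂ + 2e⁻, so n(Cl₂) = 2.794 / 2 = 1.397 mol
V = nRT/P = 1.397 × 0.0821 × 283 / 1.12 = 28.98 L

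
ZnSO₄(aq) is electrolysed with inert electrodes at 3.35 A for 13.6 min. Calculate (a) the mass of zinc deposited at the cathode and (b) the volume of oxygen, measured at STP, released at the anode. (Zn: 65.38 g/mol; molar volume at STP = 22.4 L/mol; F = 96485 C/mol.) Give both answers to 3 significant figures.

Q = 3.35 × 816 = 2734 C; n(e⁻) = 2734 / 96485 = 0.02834 mol
Cathode: Zn²⁺ + 2e⁻ → Zn → n(Zn) = 0.02834/2 = 0.01417 mol → 0.926 g
Anode: 2H₂O → O₂ + 4H⁺ + 4e⁻ → n(O₂) = 0.02834/4 = 0.007085 mol → 0.159 L

0.926 g Zn; 0.159 L O₂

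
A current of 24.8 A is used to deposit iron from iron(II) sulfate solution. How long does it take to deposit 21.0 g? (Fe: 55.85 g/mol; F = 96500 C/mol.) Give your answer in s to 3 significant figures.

2930 s

n(Fe) = 21.0 / 55.85 = 0.3760 mol
Fe²⁺ + 2e⁻ → Fe, so n(e⁻) = 2 × 0.3760 = 0.7520 mol
Q = 0.7520 × 96500 = 72570 C
t = Q / I = 72570 / 24.8 = 2926 s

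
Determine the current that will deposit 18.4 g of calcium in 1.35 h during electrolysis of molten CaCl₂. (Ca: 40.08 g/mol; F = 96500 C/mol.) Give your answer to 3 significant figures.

18.2 A

n(Ca) = 18.4 / 40.08 = 0.4591 mol
Ca²⁺ + 2e⁻ → Ca, so n(e⁻) = 2 × 0.4591 = 0.9182 mol
Q = 0.9182 × 96500 = 88610 C
I = Q / t = 88610 / 4860 s = 18.2 A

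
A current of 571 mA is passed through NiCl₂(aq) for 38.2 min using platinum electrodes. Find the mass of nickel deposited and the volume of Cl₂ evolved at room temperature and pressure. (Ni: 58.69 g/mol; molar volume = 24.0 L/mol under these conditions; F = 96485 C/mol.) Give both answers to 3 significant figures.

Q = 0.571 × 2292 = 1309 C; n(e⁻) = 1309 / 96485 = 0.01357 mol
Cathode: Ni²⁺ + 2e⁻ → Ni → n(Ni) = 0.01357/2 = 0.006785 mol → 0.398 g
Anode: 2Cl⁻ → Cl₂ + 2e⁻ → n(Cl₂) = 0.01357/2 = 0.006785 mol → 0.163 L

0.398 g Ni; 0.163 L Cl₂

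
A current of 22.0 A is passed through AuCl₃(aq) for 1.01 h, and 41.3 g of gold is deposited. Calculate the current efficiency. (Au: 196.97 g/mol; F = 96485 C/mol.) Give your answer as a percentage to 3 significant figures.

75.9%

Q = 22.0 × 3636 = 79990 C
n(e⁻) = 79990 / 96485 = 0.8290 mol
Au³⁺ + 3e⁻ → Au, so theoretical n(Au) = 0.2763 mol → 54.42 g
Efficiency = 41.3 / 54.42 = 0.7589 = 75.9%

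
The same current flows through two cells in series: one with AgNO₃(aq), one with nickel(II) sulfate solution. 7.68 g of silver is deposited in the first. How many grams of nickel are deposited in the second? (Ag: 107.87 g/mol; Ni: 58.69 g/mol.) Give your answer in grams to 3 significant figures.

n(Ag) = 7.68 / 107.87 = 0.07120 mol
Ag⁺ + e⁻ → Ag, so n(e⁻) = 0.07120 mol
The cells are in series, so the same charge (and hence the same n(e⁻) = 0.07120 mol) passes through both.
Ni²⁺ + 2e⁻ → Ni, so n(Ni) = 0.07120 / 2 = 0.03560 mol
m(Ni) = 0.03560 × 58.69 = 2.09 g

2.09 g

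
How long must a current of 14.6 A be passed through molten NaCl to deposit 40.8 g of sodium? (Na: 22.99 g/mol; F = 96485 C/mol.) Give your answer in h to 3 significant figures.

3.26 h

n(Na) = 40.8 / 22.99 = 1.775 mol
Na⁺ + e⁻ → Na, so n(e⁻) = 1.775 mol
Q = 1.775 × 96485 = 1.713×10^5 C
t = Q / I = 1.713×10^5 / 14.6 = 11730 s = 3.26 h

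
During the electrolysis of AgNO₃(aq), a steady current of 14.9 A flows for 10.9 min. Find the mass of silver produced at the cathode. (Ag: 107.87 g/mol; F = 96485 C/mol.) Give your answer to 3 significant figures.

10.9 g

Q = It = 14.9 × 654 = 9745 C
n(e⁻) = 9745 / 96485 = 0.1010 mol
Ag⁺ + e⁻ → Ag, so n(Ag) = 0.1010 mol
m = 0.1010 × 107.87 = 10.9 g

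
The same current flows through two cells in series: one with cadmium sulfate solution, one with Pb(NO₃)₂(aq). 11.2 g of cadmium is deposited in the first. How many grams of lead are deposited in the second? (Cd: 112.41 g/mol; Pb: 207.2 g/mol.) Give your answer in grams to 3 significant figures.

n(Cd) = 11.2 / 112.41 = 0.09964 mol
Cd²⁺ + 2e⁻ → Cd, so n(e⁻) = 2 × 0.09964 = 0.1993 mol
The cells are in series, so the same charge (and hence the same n(e⁻) = 0.1993 mol) passes through both.
Pb²⁺ + 2e⁻ → Pb, so n(Pb) = 0.1993 / 2 = 0.09965 mol
m(Pb) = 0.09965 × 207.2 = 20.6 g

20.6 g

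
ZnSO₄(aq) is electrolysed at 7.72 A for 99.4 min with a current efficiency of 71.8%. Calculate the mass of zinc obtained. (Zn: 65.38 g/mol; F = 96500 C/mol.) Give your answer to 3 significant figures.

Q = 7.72 × 5964 = 46040 C
n(e⁻) = 46040 / 96500 = 0.4771 mol
Zn²⁺ + 2e⁻ → Zn, so theoretical m(Zn) = 0.2386 × 65.38 = 15.60 g
Actual mass = 71.8% × 15.60 = 11.2 g

11.2 g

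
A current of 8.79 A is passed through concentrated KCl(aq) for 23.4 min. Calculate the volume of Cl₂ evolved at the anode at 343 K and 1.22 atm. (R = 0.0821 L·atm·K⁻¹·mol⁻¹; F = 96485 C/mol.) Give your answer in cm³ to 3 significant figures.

Charge passed = 8.79 × 1404 = 12340 C
n(e⁻) = Q/F = 12340/96485 = 0.1279 mol
2Cl⁻ → Cl₂ + 2e⁻, so n(Cl₂) = 0.1279 / 2 = 0.06395 mol
V = nRT/P = 0.06395 × 0.0821 × 343 / 1.22 = 1.476 L
= 1480 cm³

1480 cm³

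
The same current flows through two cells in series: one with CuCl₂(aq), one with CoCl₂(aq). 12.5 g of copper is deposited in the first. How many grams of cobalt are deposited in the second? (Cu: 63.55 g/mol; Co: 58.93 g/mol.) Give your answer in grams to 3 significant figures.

11.6 g

n(Cu) = 12.5 / 63.55 = 0.1967 mol
Cu²⁺ + 2e⁻ → Cu, so n(e⁻) = 2 × 0.1967 = 0.3934 mol
Since the cells are in series, n(e⁻) in the Co cell is also 0.3934 mol.
Co²⁺ + 2e⁻ → Co, so n(Co) = 0.3934 / 2 = 0.1967 mol
m(Co) = 0.1967 × 58.93 = 11.6 g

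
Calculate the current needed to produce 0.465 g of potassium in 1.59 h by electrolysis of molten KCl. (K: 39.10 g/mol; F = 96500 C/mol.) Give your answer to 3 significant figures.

n(K) = 0.465 / 39.10 = 0.01189 mol
K⁺ + e⁻ → K, so n(e⁻) = 0.01189 mol
Q = 0.01189 × 96500 = 1147 C
I = Q / t = 1147 / 5724 s = 0.200 A

0.200 A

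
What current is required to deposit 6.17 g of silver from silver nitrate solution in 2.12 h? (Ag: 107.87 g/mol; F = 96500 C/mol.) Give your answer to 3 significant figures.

0.723 A

n(Ag) = 6.17 / 107.87 = 0.05720 mol
Ag⁺ + e⁻ → Ag, so n(e⁻) = 0.05720 mol
Q = 0.05720 × 96500 = 5520 C
I = Q / t = 5520 / 7632 s = 0.723 A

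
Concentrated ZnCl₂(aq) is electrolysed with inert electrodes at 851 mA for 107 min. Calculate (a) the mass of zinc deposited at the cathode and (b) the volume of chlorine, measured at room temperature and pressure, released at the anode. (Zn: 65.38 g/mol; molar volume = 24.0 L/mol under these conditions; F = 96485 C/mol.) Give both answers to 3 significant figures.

Q = 0.851 × 6420 = 5463 C; n(e⁻) = 5463 / 96485 = 0.05662 mol
Cathode: Zn²⁺ + 2e⁻ → Zn → n(Zn) = 0.05662/2 = 0.02831 mol → 1.85 g
Anode: 2Cl⁻ → Cl₂ + 2e⁻ → n(Cl₂) = 0.05662/2 = 0.02831 mol → 0.679 L

1.85 g Zn; 0.679 L Cl₂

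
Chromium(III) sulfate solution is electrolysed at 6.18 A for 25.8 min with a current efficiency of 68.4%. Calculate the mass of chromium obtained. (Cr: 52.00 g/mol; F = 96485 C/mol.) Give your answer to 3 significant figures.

1.18 g

Q = 6.18 × 1548 = 9567 C
n(e⁻) = 9567 / 96485 = 0.09916 mol
Cr³⁺ + 3e⁻ → Cr, so theoretical m(Cr) = 0.03305 × 52.00 = 1.719 g
Actual mass = 68.4% × 1.719 = 1.18 g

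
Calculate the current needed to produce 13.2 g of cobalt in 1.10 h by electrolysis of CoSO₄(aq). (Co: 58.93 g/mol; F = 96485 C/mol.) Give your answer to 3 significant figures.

10.9 A

n(Co) = 13.2 / 58.93 = 0.2240 mol
Co²⁺ + 2e⁻ → Co, so n(e⁻) = 2 × 0.2240 = 0.4480 mol
Q = 0.4480 × 96485 = 43230 C
I = Q / t = 43230 / 3960 s = 10.9 A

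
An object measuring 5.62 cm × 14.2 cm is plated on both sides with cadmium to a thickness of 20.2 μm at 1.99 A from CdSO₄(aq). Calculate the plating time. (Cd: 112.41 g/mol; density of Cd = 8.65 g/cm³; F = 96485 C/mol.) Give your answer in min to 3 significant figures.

Plated area = 2 × 5.62 × 14.2 = 159.6 cm²
Volume = 159.6 × 20.2×10⁻⁴ cm = 0.3224 cm³
m(Cd) = 0.3224 × 8.65 = 2.789 g
n(Cd) = 2.789 / 112.41 = 0.02481 mol; n(e⁻) = 2 × 0.02481 = 0.04962 mol
Q = 0.04962 × 96485 = 4788 C
t = 4788 / 1.99 = 2406 s = 40.1 min

40.1 min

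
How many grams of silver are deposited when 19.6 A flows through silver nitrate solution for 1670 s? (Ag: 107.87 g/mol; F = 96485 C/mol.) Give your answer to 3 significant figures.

Q = 19.6 A × 1670 s = 32730 C
n(e⁻) = 32730 / 96485 = 0.3392 mol
Ag⁺ + e⁻ → Ag, so n(Ag) = 0.3392 mol
m = 0.3392 × 107.87 = 36.6 g

36.6 g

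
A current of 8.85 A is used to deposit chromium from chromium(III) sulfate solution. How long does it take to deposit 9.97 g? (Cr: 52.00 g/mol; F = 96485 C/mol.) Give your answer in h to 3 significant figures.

n(Cr) = 9.97 / 52.00 = 0.1917 mol
Cr³⁺ + 3e⁻ → Cr, so n(e⁻) = 3 × 0.1917 = 0.5751 mol
Q = 0.5751 × 96485 = 55490 C
t = Q / I = 55490 / 8.85 = 6270 s = 1.74 h

1.74 h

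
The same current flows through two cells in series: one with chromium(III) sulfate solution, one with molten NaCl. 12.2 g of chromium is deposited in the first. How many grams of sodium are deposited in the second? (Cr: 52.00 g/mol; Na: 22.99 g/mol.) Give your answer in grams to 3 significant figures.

16.2 g

n(Cr) = 12.2 / 52.00 = 0.2346 mol
Cr³⁺ + 3e⁻ → Cr, so n(e⁻) = 3 × 0.2346 = 0.7038 mol
Same current for the same time ⇒ same n(e⁻) = 0.7038 mol in both cells.
Na⁺ + e⁻ → Na, so n(Na) = 0.7038 mol
m(Na) = 0.7038 × 22.99 = 16.2 g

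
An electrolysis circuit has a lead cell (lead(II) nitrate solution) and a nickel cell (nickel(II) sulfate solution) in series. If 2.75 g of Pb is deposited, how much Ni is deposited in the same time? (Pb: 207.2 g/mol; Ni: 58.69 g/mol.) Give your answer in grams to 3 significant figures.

0.779 g

n(Pb) = 2.75 / 207.2 = 0.01327 mol
Pb²⁺ + 2e⁻ → Pb, so n(e⁻) = 2 × 0.01327 = 0.02654 mol
Same current for the same time ⇒ same n(e⁻) = 0.02654 mol in both cells.
Ni²⁺ + 2e⁻ → Ni, so n(Ni) = 0.02654 / 2 = 0.01327 mol
m(Ni) = 0.01327 × 58.69 = 0.779 g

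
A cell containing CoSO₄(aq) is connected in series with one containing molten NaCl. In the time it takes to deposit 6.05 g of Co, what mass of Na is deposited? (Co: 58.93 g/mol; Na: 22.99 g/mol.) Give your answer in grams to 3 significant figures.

n(Co) = 6.05 / 58.93 = 0.1027 mol
Co²⁺ + 2e⁻ → Co, so n(e⁻) = 2 × 0.1027 = 0.2054 mol
Since the cells are in series, n(e⁻) in the Na cell is also 0.2054 mol.
Na⁺ + e⁻ → Na, so n(Na) = 0.2054 mol
m(Na) = 0.2054 × 22.99 = 4.72 g

4.72 g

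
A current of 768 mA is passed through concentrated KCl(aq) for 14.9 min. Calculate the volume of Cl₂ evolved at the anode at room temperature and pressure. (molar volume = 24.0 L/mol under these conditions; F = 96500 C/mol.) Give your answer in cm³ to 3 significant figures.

85.4 cm³

Q = 0.768 A × 894 s = 686.6 C
n(e⁻) = Q/F = 686.6/96500 = 0.007115 mol
2Cl⁻ → Cl₂ + 2e⁻, so n(Cl₂) = 0.007115 / 2 = 0.003558 mol
V = 0.003558 × 24.0 = 0.08539 L
= 85.4 cm³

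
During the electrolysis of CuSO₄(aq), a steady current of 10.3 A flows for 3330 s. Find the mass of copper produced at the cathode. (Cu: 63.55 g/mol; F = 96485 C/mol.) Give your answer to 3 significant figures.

Q = It = 10.3 × 3330 = 34300 C
n(e⁻) = Q/F = 34300/96485 = 0.3555 mol
Cu²⁺ + 2e⁻ → Cu, so n(Cu) = 0.3555 / 2 = 0.1778 mol
m = 0.1778 × 63.55 = 11.3 g

11.3 g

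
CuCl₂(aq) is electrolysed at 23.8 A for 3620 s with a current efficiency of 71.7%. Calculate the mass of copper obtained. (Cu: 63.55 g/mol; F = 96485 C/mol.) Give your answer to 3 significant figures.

Q = 23.8 × 3620 = 86160 C
n(e⁻) = 86160 / 96485 = 0.8930 mol
Cu²⁺ + 2e⁻ → Cu, so theoretical m(Cu) = 0.4465 × 63.55 = 28.38 g
Actual mass = 71.7% × 28.38 = 20.3 g

20.3 g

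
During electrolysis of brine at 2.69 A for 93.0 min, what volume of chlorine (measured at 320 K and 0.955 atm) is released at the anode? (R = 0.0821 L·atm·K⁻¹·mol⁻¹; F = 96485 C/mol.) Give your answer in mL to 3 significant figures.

Q = It = 2.69 × 5580 = 15010 C
n(e⁻) = Q/F = 15010/96485 = 0.1556 mol
2Cl⁻ → Cl₂ + 2e⁻, so n(Cl₂) = 0.1556 / 2 = 0.07780 mol
V = nRT/P = 0.07780 × 0.0821 × 320 / 0.955 = 2.140 L
= 2140 mL

2140 mL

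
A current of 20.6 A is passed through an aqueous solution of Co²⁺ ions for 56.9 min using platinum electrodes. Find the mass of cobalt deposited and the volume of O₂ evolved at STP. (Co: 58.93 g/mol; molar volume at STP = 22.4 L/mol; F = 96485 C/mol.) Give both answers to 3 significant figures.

Q = 20.6 × 3414 = 70330 C; n(e⁻) = 70330 / 96485 = 0.7289 mol
Cathode: Co²⁺ + 2e⁻ → Co → n(Co) = 0.7289/2 = 0.3645 mol → 21.5 g
Anode: 2H₂O → O₂ + 4H⁺ + 4e⁻ → n(O₂) = 0.7289/4 = 0.1822 mol → 4.08 L

21.5 g Co; 4.08 L O₂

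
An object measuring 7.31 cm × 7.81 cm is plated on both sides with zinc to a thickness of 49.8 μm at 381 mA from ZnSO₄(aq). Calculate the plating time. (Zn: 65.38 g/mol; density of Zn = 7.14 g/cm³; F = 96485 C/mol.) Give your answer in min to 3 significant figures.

Plated area = 2 × 7.31 × 7.81 = 114.2 cm²
Volume = 114.2 × 49.8×10⁻⁴ cm = 0.5687 cm³
m(Zn) = 0.5687 × 7.14 = 4.061 g
n(Zn) = 4.061 / 65.38 = 0.06211 mol; n(e⁻) = 2 × 0.06211 = 0.1242 mol
Q = 0.1242 × 96485 = 11980 C
t = 11980 / 0.381 = 31440 s = 524 min

524 min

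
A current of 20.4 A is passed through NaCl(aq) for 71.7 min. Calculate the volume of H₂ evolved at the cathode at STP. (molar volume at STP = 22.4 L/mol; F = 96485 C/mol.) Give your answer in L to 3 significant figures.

Q = 20.4 A × 4302 s = 87760 C
Moles of electrons = 87760 / 96485 = 0.9096 mol
2H⁺ + 2e⁻ → H₂, so n(H₂) = 0.9096 / 2 = 0.4548 mol
V = 0.4548 × 22.4 = 10.19 L

10.2 L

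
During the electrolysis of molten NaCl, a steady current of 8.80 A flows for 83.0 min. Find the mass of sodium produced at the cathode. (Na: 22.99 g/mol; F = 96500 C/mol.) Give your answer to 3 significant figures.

10.4 g

Q = 8.80 A × 4980 s = 43820 C
n(e⁻) = Q/F = 43820/96500 = 0.4541 mol
Na⁺ + e⁻ → Na, so n(Na) = 0.4541 mol
m = 0.4541 × 22.99 = 10.4 g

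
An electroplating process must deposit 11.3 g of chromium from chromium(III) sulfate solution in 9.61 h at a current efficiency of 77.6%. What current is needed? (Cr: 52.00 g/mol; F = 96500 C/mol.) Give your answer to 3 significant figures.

2.34 A

n(Cr) = 11.3 / 52.00 = 0.2173 mol
Cr³⁺ + 3e⁻ → Cr, so n(e⁻) = 3 × 0.2173 = 0.6519 mol
Q = 0.6519 × 96500 / 0.776 = 81070 C
I = Q / t = 81070 / 34596 s = 2.34 A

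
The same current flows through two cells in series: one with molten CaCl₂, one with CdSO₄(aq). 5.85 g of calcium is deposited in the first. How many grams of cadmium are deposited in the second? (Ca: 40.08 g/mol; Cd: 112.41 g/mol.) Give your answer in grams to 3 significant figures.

16.4 g

n(Ca) = 5.85 / 40.08 = 0.1460 mol
Ca²⁺ + 2e⁻ → Ca, so n(e⁻) = 2 × 0.1460 = 0.2920 mol
Since the cells are in series, n(e⁻) in the Cd cell is also 0.2920 mol.
Cd²⁺ + 2e⁻ → Cd, so n(Cd) = 0.2920 / 2 = 0.1460 mol
m(Cd) = 0.1460 × 112.41 = 16.4 g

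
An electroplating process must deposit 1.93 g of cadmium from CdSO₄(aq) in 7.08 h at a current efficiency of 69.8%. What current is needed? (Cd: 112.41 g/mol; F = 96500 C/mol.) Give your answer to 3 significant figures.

n(Cd) = 1.93 / 112.41 = 0.01717 mol
Cd²⁺ + 2e⁻ → Cd, so n(e⁻) = 2 × 0.01717 = 0.03434 mol
Q = 0.03434 × 96500 / 0.698 = 4748 C
I = Q / t = 4748 / 25488 s = 0.186 A

0.186 A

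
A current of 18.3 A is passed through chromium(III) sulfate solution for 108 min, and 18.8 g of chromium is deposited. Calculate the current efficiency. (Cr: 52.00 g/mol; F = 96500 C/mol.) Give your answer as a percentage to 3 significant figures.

Q = 18.3 × 6480 = 1.186×10^5 C
n(e⁻) = 1.186×10^5 / 96500 = 1.229 mol
Cr³⁺ + 3e⁻ → Cr, so theoretical n(Cr) = 0.4097 mol → 21.30 g
Efficiency = 18.8 / 21.30 = 0.8826 = 88.3%

88.3%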